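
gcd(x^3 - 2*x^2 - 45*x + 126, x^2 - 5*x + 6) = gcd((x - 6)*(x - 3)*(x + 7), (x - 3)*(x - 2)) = x - 3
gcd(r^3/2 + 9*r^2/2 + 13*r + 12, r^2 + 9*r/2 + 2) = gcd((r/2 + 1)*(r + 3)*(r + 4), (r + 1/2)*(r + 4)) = r + 4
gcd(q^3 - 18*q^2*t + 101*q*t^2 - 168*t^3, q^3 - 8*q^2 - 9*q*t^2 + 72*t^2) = q - 3*t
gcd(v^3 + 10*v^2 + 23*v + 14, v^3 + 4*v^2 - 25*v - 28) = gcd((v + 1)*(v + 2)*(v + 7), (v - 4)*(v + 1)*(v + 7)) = v^2 + 8*v + 7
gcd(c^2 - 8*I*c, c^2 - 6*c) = c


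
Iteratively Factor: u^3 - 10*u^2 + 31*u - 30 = (u - 5)*(u^2 - 5*u + 6) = (u - 5)*(u - 2)*(u - 3)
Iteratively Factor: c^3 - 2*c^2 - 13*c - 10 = (c + 1)*(c^2 - 3*c - 10) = (c - 5)*(c + 1)*(c + 2)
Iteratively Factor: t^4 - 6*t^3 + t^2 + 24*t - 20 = (t - 2)*(t^3 - 4*t^2 - 7*t + 10) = (t - 2)*(t - 1)*(t^2 - 3*t - 10) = (t - 5)*(t - 2)*(t - 1)*(t + 2)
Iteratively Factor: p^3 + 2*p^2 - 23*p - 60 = (p + 3)*(p^2 - p - 20) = (p + 3)*(p + 4)*(p - 5)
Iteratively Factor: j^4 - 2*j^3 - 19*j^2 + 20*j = (j - 1)*(j^3 - j^2 - 20*j) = j*(j - 1)*(j^2 - j - 20) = j*(j - 1)*(j + 4)*(j - 5)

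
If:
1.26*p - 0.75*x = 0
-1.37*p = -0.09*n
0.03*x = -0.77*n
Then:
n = 0.00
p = 0.00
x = 0.00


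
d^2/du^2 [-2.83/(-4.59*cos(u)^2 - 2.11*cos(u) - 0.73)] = (-238.490892*(1 - cos(u)^2)^2 - 82.224801*cos(u)^3 - 93.914965*cos(u)^2 + 168.808651*cos(u) + 244.724816)/(4.59*cos(u)^2 + 2.11*cos(u) + 0.73)^3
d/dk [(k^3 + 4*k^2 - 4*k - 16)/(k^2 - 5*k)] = (k^4 - 10*k^3 - 16*k^2 + 32*k - 80)/(k^2*(k^2 - 10*k + 25))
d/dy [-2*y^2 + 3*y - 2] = 3 - 4*y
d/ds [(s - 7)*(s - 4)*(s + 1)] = 3*s^2 - 20*s + 17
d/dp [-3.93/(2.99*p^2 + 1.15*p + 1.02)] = (23.5014*p + 4.5195)/(2.99*p^2 + 1.15*p + 1.02)^2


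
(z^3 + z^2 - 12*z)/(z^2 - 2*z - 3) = z*(z + 4)/(z + 1)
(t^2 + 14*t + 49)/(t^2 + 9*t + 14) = (t + 7)/(t + 2)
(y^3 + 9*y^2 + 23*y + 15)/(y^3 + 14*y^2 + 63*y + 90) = (y + 1)/(y + 6)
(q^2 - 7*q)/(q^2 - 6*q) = (q - 7)/(q - 6)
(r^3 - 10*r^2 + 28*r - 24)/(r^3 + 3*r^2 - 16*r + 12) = (r^2 - 8*r + 12)/(r^2 + 5*r - 6)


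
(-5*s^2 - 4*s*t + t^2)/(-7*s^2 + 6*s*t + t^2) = (-5*s^2 - 4*s*t + t^2)/(-7*s^2 + 6*s*t + t^2)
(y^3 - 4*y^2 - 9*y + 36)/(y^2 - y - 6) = (y^2 - y - 12)/(y + 2)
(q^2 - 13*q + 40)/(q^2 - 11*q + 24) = (q - 5)/(q - 3)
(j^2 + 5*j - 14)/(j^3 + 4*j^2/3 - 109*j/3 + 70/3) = 3*(j - 2)/(3*j^2 - 17*j + 10)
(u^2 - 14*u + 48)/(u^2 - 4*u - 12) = (u - 8)/(u + 2)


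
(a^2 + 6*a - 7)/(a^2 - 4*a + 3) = (a + 7)/(a - 3)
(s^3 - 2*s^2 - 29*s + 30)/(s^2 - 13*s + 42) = (s^2 + 4*s - 5)/(s - 7)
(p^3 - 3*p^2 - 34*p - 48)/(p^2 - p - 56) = (p^2 + 5*p + 6)/(p + 7)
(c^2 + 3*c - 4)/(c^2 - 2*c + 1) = (c + 4)/(c - 1)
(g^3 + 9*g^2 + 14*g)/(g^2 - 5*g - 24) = g*(g^2 + 9*g + 14)/(g^2 - 5*g - 24)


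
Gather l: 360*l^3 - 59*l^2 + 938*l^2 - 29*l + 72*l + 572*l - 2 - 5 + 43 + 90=360*l^3 + 879*l^2 + 615*l + 126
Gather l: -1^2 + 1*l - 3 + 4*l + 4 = 5*l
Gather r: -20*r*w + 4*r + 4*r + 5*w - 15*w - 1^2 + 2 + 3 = r*(8 - 20*w) - 10*w + 4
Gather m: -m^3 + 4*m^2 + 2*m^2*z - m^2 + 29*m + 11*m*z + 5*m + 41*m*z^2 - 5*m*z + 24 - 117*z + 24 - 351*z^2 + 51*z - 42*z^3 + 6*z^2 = -m^3 + m^2*(2*z + 3) + m*(41*z^2 + 6*z + 34) - 42*z^3 - 345*z^2 - 66*z + 48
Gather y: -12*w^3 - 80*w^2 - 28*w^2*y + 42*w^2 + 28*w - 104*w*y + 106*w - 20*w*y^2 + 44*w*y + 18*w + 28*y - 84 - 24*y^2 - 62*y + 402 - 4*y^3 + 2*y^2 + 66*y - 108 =-12*w^3 - 38*w^2 + 152*w - 4*y^3 + y^2*(-20*w - 22) + y*(-28*w^2 - 60*w + 32) + 210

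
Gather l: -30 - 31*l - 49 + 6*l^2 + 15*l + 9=6*l^2 - 16*l - 70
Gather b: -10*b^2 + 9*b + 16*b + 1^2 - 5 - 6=-10*b^2 + 25*b - 10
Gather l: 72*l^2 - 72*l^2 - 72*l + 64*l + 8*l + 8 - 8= 0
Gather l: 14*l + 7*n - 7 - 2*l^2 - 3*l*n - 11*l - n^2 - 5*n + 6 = -2*l^2 + l*(3 - 3*n) - n^2 + 2*n - 1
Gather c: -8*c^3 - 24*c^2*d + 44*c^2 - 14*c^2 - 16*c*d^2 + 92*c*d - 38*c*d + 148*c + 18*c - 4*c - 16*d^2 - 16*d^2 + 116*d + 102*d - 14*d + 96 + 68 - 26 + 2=-8*c^3 + c^2*(30 - 24*d) + c*(-16*d^2 + 54*d + 162) - 32*d^2 + 204*d + 140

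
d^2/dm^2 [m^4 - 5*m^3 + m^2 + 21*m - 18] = 12*m^2 - 30*m + 2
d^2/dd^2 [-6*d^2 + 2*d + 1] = -12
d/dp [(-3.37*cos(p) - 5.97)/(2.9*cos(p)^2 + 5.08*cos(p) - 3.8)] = (9.77299999999999*sin(p)^2 - 34.626*cos(p) - 52.9066)*sin(p)/(2.9*cos(p)^2 + 5.08*cos(p) - 3.8)^2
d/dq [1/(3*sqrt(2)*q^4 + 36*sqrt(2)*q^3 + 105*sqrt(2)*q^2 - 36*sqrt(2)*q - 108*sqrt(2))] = sqrt(2)*(-2*q^3 - 18*q^2 - 35*q + 6)/(3*(q^4 + 12*q^3 + 35*q^2 - 12*q - 36)^2)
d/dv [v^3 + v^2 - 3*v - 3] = 3*v^2 + 2*v - 3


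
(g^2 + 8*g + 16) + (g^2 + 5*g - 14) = 2*g^2 + 13*g + 2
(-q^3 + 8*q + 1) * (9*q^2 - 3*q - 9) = -9*q^5 + 3*q^4 + 81*q^3 - 15*q^2 - 75*q - 9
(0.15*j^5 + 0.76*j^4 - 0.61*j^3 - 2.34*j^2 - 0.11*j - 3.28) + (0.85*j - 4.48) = 0.15*j^5 + 0.76*j^4 - 0.61*j^3 - 2.34*j^2 + 0.74*j - 7.76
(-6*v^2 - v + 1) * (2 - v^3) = 6*v^5 + v^4 - v^3 - 12*v^2 - 2*v + 2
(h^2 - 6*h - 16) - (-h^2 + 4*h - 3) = 2*h^2 - 10*h - 13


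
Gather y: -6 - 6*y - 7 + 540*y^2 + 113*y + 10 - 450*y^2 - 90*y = 90*y^2 + 17*y - 3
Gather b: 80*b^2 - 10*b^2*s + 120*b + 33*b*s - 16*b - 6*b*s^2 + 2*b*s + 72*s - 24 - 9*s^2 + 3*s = b^2*(80 - 10*s) + b*(-6*s^2 + 35*s + 104) - 9*s^2 + 75*s - 24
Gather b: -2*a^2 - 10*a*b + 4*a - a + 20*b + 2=-2*a^2 + 3*a + b*(20 - 10*a) + 2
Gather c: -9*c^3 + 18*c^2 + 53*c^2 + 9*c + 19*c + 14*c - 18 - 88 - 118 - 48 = -9*c^3 + 71*c^2 + 42*c - 272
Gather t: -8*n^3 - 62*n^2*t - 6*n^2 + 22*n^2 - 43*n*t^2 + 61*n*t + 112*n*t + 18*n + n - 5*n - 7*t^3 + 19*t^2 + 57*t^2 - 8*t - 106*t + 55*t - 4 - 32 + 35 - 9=-8*n^3 + 16*n^2 + 14*n - 7*t^3 + t^2*(76 - 43*n) + t*(-62*n^2 + 173*n - 59) - 10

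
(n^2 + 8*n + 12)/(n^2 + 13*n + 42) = (n + 2)/(n + 7)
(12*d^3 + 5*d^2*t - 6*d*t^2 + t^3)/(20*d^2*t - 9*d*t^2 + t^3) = (-3*d^2 - 2*d*t + t^2)/(t*(-5*d + t))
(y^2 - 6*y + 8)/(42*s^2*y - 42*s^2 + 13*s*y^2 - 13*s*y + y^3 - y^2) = (y^2 - 6*y + 8)/(42*s^2*y - 42*s^2 + 13*s*y^2 - 13*s*y + y^3 - y^2)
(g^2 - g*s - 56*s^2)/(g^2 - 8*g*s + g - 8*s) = (g + 7*s)/(g + 1)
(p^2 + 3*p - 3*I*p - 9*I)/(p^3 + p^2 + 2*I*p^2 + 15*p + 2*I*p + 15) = (p + 3)/(p^2 + p*(1 + 5*I) + 5*I)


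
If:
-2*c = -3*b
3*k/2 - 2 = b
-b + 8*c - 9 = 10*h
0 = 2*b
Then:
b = 0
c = 0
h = -9/10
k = 4/3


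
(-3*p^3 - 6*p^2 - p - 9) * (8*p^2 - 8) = -24*p^5 - 48*p^4 + 16*p^3 - 24*p^2 + 8*p + 72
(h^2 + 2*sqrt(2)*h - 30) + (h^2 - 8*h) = 2*h^2 - 8*h + 2*sqrt(2)*h - 30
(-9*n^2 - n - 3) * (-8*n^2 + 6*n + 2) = 72*n^4 - 46*n^3 - 20*n - 6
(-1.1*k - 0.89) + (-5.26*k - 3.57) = -6.36*k - 4.46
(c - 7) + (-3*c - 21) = -2*c - 28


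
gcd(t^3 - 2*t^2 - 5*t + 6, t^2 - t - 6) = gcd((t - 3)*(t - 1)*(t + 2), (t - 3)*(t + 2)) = t^2 - t - 6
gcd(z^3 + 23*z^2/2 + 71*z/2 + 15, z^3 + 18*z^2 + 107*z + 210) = z^2 + 11*z + 30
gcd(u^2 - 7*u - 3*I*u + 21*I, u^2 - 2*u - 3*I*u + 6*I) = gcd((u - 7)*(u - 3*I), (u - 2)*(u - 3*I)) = u - 3*I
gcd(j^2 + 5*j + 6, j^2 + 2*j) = j + 2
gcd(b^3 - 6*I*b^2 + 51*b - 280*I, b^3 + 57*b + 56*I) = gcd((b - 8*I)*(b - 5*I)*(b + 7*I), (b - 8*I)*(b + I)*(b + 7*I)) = b^2 - I*b + 56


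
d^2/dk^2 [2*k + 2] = 0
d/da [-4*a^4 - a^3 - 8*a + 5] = -16*a^3 - 3*a^2 - 8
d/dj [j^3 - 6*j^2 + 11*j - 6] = 3*j^2 - 12*j + 11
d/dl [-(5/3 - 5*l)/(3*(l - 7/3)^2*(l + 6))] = 5*(-18*l^2 - 45*l - 97)/(27*l^5 + 135*l^4 - 855*l^3 - 1855*l^2 + 11760*l - 12348)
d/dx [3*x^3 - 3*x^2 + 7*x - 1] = 9*x^2 - 6*x + 7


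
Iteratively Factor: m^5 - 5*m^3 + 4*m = (m + 2)*(m^4 - 2*m^3 - m^2 + 2*m) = (m - 2)*(m + 2)*(m^3 - m) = m*(m - 2)*(m + 2)*(m^2 - 1) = m*(m - 2)*(m + 1)*(m + 2)*(m - 1)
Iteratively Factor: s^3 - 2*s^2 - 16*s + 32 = (s - 4)*(s^2 + 2*s - 8) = (s - 4)*(s + 4)*(s - 2)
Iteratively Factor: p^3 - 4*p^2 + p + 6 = (p - 3)*(p^2 - p - 2) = (p - 3)*(p + 1)*(p - 2)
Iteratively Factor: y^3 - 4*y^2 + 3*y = (y - 1)*(y^2 - 3*y) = y*(y - 1)*(y - 3)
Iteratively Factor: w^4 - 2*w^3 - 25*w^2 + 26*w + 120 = (w + 2)*(w^3 - 4*w^2 - 17*w + 60) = (w + 2)*(w + 4)*(w^2 - 8*w + 15) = (w - 5)*(w + 2)*(w + 4)*(w - 3)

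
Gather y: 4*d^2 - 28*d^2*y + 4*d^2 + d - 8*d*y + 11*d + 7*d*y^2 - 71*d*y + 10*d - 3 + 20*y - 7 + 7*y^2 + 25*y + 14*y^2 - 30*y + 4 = 8*d^2 + 22*d + y^2*(7*d + 21) + y*(-28*d^2 - 79*d + 15) - 6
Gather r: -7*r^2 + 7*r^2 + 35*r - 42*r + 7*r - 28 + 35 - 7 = 0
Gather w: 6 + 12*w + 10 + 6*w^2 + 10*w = 6*w^2 + 22*w + 16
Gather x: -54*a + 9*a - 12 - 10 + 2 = -45*a - 20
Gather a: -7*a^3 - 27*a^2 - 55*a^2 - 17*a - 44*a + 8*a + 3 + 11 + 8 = -7*a^3 - 82*a^2 - 53*a + 22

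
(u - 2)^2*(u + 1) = u^3 - 3*u^2 + 4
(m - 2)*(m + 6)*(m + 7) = m^3 + 11*m^2 + 16*m - 84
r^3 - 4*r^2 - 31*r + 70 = (r - 7)*(r - 2)*(r + 5)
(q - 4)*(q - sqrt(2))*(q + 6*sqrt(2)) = q^3 - 4*q^2 + 5*sqrt(2)*q^2 - 20*sqrt(2)*q - 12*q + 48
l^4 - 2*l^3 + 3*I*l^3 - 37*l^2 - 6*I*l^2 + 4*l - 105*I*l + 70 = (l - 7)*(l + 5)*(l + I)*(l + 2*I)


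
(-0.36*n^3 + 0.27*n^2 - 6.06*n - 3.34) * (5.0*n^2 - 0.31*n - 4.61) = -1.8*n^5 + 1.4616*n^4 - 28.7241*n^3 - 16.0661*n^2 + 28.972*n + 15.3974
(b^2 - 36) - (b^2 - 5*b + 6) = 5*b - 42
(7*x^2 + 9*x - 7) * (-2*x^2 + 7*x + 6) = -14*x^4 + 31*x^3 + 119*x^2 + 5*x - 42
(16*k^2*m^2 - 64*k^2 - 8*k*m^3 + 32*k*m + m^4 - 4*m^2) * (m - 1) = 16*k^2*m^3 - 16*k^2*m^2 - 64*k^2*m + 64*k^2 - 8*k*m^4 + 8*k*m^3 + 32*k*m^2 - 32*k*m + m^5 - m^4 - 4*m^3 + 4*m^2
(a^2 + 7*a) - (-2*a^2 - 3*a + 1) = 3*a^2 + 10*a - 1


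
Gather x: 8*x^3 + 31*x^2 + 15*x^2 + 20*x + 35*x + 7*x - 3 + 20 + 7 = 8*x^3 + 46*x^2 + 62*x + 24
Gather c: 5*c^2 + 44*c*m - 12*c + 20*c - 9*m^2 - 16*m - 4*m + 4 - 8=5*c^2 + c*(44*m + 8) - 9*m^2 - 20*m - 4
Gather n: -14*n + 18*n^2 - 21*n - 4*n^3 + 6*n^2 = -4*n^3 + 24*n^2 - 35*n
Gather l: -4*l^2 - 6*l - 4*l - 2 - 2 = -4*l^2 - 10*l - 4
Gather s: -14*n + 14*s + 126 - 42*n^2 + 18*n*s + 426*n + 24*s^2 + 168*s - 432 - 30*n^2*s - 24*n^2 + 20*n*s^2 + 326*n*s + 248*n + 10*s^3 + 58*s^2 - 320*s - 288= -66*n^2 + 660*n + 10*s^3 + s^2*(20*n + 82) + s*(-30*n^2 + 344*n - 138) - 594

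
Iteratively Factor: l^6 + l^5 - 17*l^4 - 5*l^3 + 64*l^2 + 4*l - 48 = (l - 1)*(l^5 + 2*l^4 - 15*l^3 - 20*l^2 + 44*l + 48) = (l - 3)*(l - 1)*(l^4 + 5*l^3 - 20*l - 16) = (l - 3)*(l - 1)*(l + 1)*(l^3 + 4*l^2 - 4*l - 16) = (l - 3)*(l - 2)*(l - 1)*(l + 1)*(l^2 + 6*l + 8) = (l - 3)*(l - 2)*(l - 1)*(l + 1)*(l + 2)*(l + 4)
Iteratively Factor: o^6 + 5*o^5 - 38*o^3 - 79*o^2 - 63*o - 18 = (o + 1)*(o^5 + 4*o^4 - 4*o^3 - 34*o^2 - 45*o - 18) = (o + 1)*(o + 2)*(o^4 + 2*o^3 - 8*o^2 - 18*o - 9) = (o - 3)*(o + 1)*(o + 2)*(o^3 + 5*o^2 + 7*o + 3) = (o - 3)*(o + 1)^2*(o + 2)*(o^2 + 4*o + 3) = (o - 3)*(o + 1)^3*(o + 2)*(o + 3)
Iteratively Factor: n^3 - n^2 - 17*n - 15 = (n + 1)*(n^2 - 2*n - 15) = (n - 5)*(n + 1)*(n + 3)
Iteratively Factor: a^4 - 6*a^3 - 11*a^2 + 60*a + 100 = (a + 2)*(a^3 - 8*a^2 + 5*a + 50) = (a + 2)^2*(a^2 - 10*a + 25) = (a - 5)*(a + 2)^2*(a - 5)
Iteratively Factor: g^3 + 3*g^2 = (g)*(g^2 + 3*g) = g*(g + 3)*(g)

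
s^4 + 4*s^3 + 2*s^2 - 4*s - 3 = (s - 1)*(s + 1)^2*(s + 3)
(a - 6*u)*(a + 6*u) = a^2 - 36*u^2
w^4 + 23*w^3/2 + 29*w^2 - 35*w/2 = w*(w - 1/2)*(w + 5)*(w + 7)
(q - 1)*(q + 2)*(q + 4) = q^3 + 5*q^2 + 2*q - 8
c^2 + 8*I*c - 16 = (c + 4*I)^2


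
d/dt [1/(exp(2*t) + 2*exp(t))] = -(2*exp(t) + 2)*exp(-t)/(exp(t) + 2)^2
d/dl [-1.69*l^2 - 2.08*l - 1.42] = -3.38*l - 2.08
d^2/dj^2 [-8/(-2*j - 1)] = 64/(2*j + 1)^3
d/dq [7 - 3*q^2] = -6*q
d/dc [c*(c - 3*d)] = 2*c - 3*d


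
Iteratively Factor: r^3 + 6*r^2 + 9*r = (r + 3)*(r^2 + 3*r) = r*(r + 3)*(r + 3)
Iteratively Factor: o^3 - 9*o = (o + 3)*(o^2 - 3*o) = (o - 3)*(o + 3)*(o)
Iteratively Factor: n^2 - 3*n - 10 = (n + 2)*(n - 5)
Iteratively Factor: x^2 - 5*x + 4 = (x - 4)*(x - 1)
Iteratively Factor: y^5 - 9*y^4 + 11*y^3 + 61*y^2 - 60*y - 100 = (y + 1)*(y^4 - 10*y^3 + 21*y^2 + 40*y - 100) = (y - 5)*(y + 1)*(y^3 - 5*y^2 - 4*y + 20) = (y - 5)^2*(y + 1)*(y^2 - 4) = (y - 5)^2*(y - 2)*(y + 1)*(y + 2)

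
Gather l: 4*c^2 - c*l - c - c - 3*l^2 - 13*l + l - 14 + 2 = 4*c^2 - 2*c - 3*l^2 + l*(-c - 12) - 12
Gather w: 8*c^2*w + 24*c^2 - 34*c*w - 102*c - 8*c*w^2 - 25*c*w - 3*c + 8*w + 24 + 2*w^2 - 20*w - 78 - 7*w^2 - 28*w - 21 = 24*c^2 - 105*c + w^2*(-8*c - 5) + w*(8*c^2 - 59*c - 40) - 75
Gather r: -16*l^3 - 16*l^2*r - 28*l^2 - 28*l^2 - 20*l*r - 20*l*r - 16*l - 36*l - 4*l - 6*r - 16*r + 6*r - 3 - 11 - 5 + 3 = -16*l^3 - 56*l^2 - 56*l + r*(-16*l^2 - 40*l - 16) - 16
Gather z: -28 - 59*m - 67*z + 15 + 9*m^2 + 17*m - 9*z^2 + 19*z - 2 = 9*m^2 - 42*m - 9*z^2 - 48*z - 15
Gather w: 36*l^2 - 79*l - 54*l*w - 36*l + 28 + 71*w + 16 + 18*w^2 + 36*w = 36*l^2 - 115*l + 18*w^2 + w*(107 - 54*l) + 44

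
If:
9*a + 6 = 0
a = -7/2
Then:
No Solution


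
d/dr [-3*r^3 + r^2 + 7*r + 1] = -9*r^2 + 2*r + 7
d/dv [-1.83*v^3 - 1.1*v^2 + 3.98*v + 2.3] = -5.49*v^2 - 2.2*v + 3.98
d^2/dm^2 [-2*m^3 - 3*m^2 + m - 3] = -12*m - 6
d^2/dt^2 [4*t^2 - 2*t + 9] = 8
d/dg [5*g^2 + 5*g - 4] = 10*g + 5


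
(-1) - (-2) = 1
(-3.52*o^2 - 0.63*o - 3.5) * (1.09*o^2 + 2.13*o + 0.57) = -3.8368*o^4 - 8.1843*o^3 - 7.1633*o^2 - 7.8141*o - 1.995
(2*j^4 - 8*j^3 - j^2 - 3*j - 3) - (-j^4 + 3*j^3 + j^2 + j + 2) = 3*j^4 - 11*j^3 - 2*j^2 - 4*j - 5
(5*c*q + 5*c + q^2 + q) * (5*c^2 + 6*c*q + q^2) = 25*c^3*q + 25*c^3 + 35*c^2*q^2 + 35*c^2*q + 11*c*q^3 + 11*c*q^2 + q^4 + q^3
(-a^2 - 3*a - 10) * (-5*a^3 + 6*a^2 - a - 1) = 5*a^5 + 9*a^4 + 33*a^3 - 56*a^2 + 13*a + 10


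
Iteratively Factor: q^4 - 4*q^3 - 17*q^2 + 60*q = (q)*(q^3 - 4*q^2 - 17*q + 60) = q*(q - 5)*(q^2 + q - 12) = q*(q - 5)*(q - 3)*(q + 4)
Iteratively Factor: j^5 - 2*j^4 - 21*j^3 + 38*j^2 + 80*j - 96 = (j + 4)*(j^4 - 6*j^3 + 3*j^2 + 26*j - 24) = (j - 3)*(j + 4)*(j^3 - 3*j^2 - 6*j + 8) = (j - 3)*(j + 2)*(j + 4)*(j^2 - 5*j + 4) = (j - 3)*(j - 1)*(j + 2)*(j + 4)*(j - 4)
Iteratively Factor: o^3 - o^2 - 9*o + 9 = (o - 3)*(o^2 + 2*o - 3) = (o - 3)*(o - 1)*(o + 3)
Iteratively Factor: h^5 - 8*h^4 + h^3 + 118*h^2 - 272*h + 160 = (h - 1)*(h^4 - 7*h^3 - 6*h^2 + 112*h - 160) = (h - 1)*(h + 4)*(h^3 - 11*h^2 + 38*h - 40) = (h - 4)*(h - 1)*(h + 4)*(h^2 - 7*h + 10) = (h - 5)*(h - 4)*(h - 1)*(h + 4)*(h - 2)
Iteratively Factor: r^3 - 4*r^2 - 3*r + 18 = (r - 3)*(r^2 - r - 6) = (r - 3)^2*(r + 2)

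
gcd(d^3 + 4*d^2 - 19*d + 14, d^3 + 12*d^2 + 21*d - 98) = d^2 + 5*d - 14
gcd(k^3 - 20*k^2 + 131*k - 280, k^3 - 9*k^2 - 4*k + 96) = k - 8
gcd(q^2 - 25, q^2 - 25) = q^2 - 25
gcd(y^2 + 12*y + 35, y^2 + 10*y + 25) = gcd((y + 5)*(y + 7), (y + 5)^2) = y + 5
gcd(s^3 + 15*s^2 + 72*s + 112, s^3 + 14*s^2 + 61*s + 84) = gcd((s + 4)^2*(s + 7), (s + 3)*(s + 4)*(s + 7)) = s^2 + 11*s + 28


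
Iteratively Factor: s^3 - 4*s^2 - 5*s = (s - 5)*(s^2 + s) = (s - 5)*(s + 1)*(s)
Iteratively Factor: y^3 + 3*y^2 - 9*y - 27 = (y - 3)*(y^2 + 6*y + 9) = (y - 3)*(y + 3)*(y + 3)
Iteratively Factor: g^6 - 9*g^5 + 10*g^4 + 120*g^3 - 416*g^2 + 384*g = (g - 4)*(g^5 - 5*g^4 - 10*g^3 + 80*g^2 - 96*g) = (g - 4)*(g + 4)*(g^4 - 9*g^3 + 26*g^2 - 24*g) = (g - 4)*(g - 2)*(g + 4)*(g^3 - 7*g^2 + 12*g) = (g - 4)^2*(g - 2)*(g + 4)*(g^2 - 3*g) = g*(g - 4)^2*(g - 2)*(g + 4)*(g - 3)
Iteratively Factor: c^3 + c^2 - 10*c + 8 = (c - 2)*(c^2 + 3*c - 4) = (c - 2)*(c - 1)*(c + 4)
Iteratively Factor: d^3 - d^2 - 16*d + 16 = (d + 4)*(d^2 - 5*d + 4) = (d - 1)*(d + 4)*(d - 4)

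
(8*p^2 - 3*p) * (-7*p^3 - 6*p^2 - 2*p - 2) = -56*p^5 - 27*p^4 + 2*p^3 - 10*p^2 + 6*p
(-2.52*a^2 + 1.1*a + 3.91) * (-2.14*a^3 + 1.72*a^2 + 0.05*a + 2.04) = 5.3928*a^5 - 6.6884*a^4 - 6.6014*a^3 + 1.6394*a^2 + 2.4395*a + 7.9764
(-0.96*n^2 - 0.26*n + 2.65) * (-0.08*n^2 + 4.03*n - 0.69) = 0.0768*n^4 - 3.848*n^3 - 0.5974*n^2 + 10.8589*n - 1.8285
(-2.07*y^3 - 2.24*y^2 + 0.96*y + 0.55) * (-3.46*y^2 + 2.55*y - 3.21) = 7.1622*y^5 + 2.4719*y^4 - 2.3889*y^3 + 7.7354*y^2 - 1.6791*y - 1.7655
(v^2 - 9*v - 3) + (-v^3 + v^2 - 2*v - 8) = -v^3 + 2*v^2 - 11*v - 11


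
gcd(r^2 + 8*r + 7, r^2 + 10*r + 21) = r + 7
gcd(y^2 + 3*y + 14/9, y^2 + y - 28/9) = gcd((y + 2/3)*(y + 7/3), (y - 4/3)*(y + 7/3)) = y + 7/3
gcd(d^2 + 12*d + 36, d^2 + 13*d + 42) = d + 6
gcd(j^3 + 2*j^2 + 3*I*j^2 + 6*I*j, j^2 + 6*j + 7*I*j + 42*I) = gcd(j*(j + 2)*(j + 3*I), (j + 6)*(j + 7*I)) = 1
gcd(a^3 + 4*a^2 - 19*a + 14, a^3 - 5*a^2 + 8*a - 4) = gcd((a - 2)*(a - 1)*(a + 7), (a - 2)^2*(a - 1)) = a^2 - 3*a + 2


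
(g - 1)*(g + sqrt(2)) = g^2 - g + sqrt(2)*g - sqrt(2)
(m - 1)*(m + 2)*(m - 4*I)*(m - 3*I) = m^4 + m^3 - 7*I*m^3 - 14*m^2 - 7*I*m^2 - 12*m + 14*I*m + 24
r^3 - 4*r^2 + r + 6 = (r - 3)*(r - 2)*(r + 1)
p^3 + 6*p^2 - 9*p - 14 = (p - 2)*(p + 1)*(p + 7)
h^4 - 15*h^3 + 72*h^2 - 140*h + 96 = (h - 8)*(h - 3)*(h - 2)^2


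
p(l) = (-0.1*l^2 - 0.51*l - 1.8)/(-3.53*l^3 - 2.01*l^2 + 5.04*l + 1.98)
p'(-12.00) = -0.00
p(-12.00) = -0.00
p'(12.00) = -0.00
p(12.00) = 0.00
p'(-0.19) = 9.27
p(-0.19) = -1.75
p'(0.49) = -0.08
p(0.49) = -0.58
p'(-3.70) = -0.01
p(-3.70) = -0.01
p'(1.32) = -5.29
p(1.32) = 0.89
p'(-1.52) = -3.99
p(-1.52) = -0.61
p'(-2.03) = -0.22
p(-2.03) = -0.09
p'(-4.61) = -0.00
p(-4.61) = -0.01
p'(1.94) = -0.25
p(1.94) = 0.15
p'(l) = (-0.2*l - 0.51)/(-3.53*l^3 - 2.01*l^2 + 5.04*l + 1.98) + (-0.1*l^2 - 0.51*l - 1.8)*(10.59*l^2 + 4.02*l - 5.04)/(-3.53*l^3 - 2.01*l^2 + 5.04*l + 1.98)^2 = (-0.353*l^4 - 3.6006*l^3 - 20.5911*l^2 - 7.632*l + 8.0622)/(12.4609*l^6 + 14.1906*l^5 - 31.5423*l^4 - 34.2396*l^3 + 17.442*l^2 + 19.9584*l + 3.9204)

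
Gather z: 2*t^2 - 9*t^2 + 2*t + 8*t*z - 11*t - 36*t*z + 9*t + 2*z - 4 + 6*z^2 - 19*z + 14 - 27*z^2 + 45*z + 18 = -7*t^2 - 21*z^2 + z*(28 - 28*t) + 28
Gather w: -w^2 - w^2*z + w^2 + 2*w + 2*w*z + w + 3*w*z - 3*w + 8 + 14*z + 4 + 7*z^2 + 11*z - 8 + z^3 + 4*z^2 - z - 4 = -w^2*z + 5*w*z + z^3 + 11*z^2 + 24*z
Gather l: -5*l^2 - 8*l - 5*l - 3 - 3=-5*l^2 - 13*l - 6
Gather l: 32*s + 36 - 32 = 32*s + 4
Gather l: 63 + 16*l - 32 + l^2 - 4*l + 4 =l^2 + 12*l + 35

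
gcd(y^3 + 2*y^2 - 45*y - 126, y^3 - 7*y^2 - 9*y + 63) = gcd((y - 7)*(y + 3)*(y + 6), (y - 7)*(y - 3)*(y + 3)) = y^2 - 4*y - 21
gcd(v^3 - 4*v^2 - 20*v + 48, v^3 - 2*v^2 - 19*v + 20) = v + 4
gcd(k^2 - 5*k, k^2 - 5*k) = k^2 - 5*k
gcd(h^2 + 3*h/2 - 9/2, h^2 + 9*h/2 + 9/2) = h + 3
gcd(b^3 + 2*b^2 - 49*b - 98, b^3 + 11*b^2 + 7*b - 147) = b + 7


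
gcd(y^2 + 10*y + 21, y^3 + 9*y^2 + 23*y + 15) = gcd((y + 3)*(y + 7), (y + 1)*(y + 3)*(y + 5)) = y + 3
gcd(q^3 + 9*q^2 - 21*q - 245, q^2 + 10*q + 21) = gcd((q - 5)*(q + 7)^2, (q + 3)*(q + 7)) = q + 7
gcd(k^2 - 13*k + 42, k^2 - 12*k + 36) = k - 6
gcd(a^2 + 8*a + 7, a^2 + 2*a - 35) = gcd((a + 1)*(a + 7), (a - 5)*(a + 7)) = a + 7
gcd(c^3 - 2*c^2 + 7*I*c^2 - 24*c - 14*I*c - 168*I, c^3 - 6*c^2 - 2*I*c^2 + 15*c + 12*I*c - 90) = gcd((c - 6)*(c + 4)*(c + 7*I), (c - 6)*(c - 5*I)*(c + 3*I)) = c - 6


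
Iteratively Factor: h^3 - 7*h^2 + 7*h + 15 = (h + 1)*(h^2 - 8*h + 15) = (h - 3)*(h + 1)*(h - 5)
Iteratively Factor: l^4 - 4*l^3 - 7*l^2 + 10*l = (l - 5)*(l^3 + l^2 - 2*l) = l*(l - 5)*(l^2 + l - 2) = l*(l - 5)*(l - 1)*(l + 2)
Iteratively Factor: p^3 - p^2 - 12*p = (p + 3)*(p^2 - 4*p) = p*(p + 3)*(p - 4)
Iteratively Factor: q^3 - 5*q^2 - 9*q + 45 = (q - 5)*(q^2 - 9) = (q - 5)*(q - 3)*(q + 3)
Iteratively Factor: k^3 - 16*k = (k)*(k^2 - 16) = k*(k - 4)*(k + 4)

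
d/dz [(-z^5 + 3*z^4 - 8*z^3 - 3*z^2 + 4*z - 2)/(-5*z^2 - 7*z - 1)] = (15*z^6 - 2*z^5 - 18*z^4 + 100*z^3 + 65*z^2 - 14*z - 18)/(25*z^4 + 70*z^3 + 59*z^2 + 14*z + 1)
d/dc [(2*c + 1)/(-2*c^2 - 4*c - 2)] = c/(c^3 + 3*c^2 + 3*c + 1)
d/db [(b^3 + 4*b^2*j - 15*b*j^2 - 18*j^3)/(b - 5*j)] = (2*b^3 - 11*b^2*j - 40*b*j^2 + 93*j^3)/(b^2 - 10*b*j + 25*j^2)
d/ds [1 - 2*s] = -2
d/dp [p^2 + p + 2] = 2*p + 1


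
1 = 1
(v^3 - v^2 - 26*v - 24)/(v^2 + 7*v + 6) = (v^2 - 2*v - 24)/(v + 6)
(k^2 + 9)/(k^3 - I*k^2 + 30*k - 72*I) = (k + 3*I)/(k^2 + 2*I*k + 24)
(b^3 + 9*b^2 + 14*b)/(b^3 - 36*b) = (b^2 + 9*b + 14)/(b^2 - 36)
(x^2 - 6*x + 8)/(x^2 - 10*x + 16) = (x - 4)/(x - 8)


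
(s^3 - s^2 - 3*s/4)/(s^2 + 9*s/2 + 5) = s*(4*s^2 - 4*s - 3)/(2*(2*s^2 + 9*s + 10))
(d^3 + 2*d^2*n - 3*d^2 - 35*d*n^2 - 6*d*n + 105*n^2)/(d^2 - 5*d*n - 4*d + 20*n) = (d^2 + 7*d*n - 3*d - 21*n)/(d - 4)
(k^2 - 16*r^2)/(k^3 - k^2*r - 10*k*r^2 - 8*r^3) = (k + 4*r)/(k^2 + 3*k*r + 2*r^2)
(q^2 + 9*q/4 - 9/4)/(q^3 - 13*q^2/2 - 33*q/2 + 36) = (4*q - 3)/(2*(2*q^2 - 19*q + 24))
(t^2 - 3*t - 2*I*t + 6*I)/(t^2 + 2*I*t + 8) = (t - 3)/(t + 4*I)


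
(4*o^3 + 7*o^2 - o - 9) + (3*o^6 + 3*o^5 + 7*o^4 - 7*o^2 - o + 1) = 3*o^6 + 3*o^5 + 7*o^4 + 4*o^3 - 2*o - 8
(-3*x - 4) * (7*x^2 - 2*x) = -21*x^3 - 22*x^2 + 8*x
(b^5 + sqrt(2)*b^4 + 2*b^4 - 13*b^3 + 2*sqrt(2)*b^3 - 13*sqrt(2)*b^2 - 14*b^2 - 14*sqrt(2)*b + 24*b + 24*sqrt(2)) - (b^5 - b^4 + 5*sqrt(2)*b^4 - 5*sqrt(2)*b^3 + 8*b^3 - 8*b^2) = -4*sqrt(2)*b^4 + 3*b^4 - 21*b^3 + 7*sqrt(2)*b^3 - 13*sqrt(2)*b^2 - 6*b^2 - 14*sqrt(2)*b + 24*b + 24*sqrt(2)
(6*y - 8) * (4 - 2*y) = -12*y^2 + 40*y - 32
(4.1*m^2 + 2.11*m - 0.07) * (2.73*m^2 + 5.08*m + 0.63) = 11.193*m^4 + 26.5883*m^3 + 13.1107*m^2 + 0.9737*m - 0.0441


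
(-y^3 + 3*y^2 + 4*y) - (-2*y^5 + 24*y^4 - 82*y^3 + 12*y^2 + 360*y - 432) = 2*y^5 - 24*y^4 + 81*y^3 - 9*y^2 - 356*y + 432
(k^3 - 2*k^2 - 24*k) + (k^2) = k^3 - k^2 - 24*k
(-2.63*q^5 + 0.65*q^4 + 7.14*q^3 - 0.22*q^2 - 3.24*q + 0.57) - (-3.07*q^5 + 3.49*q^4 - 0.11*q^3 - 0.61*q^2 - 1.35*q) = 0.44*q^5 - 2.84*q^4 + 7.25*q^3 + 0.39*q^2 - 1.89*q + 0.57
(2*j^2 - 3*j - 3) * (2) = 4*j^2 - 6*j - 6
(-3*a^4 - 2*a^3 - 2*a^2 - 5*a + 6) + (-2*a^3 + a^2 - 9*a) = -3*a^4 - 4*a^3 - a^2 - 14*a + 6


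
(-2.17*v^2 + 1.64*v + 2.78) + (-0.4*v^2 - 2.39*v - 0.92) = -2.57*v^2 - 0.75*v + 1.86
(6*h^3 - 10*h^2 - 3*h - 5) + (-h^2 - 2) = 6*h^3 - 11*h^2 - 3*h - 7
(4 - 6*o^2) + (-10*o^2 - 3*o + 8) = -16*o^2 - 3*o + 12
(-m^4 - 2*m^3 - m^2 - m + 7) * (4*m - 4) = -4*m^5 - 4*m^4 + 4*m^3 + 32*m - 28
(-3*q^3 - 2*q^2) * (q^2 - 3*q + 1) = -3*q^5 + 7*q^4 + 3*q^3 - 2*q^2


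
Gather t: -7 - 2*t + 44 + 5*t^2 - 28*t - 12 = 5*t^2 - 30*t + 25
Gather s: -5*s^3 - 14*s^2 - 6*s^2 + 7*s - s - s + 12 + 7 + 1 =-5*s^3 - 20*s^2 + 5*s + 20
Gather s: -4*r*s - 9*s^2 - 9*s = -9*s^2 + s*(-4*r - 9)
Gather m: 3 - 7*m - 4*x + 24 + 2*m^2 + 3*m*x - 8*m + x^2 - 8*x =2*m^2 + m*(3*x - 15) + x^2 - 12*x + 27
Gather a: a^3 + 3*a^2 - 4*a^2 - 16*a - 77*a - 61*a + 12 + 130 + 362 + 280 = a^3 - a^2 - 154*a + 784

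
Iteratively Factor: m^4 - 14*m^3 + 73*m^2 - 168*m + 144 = (m - 3)*(m^3 - 11*m^2 + 40*m - 48) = (m - 4)*(m - 3)*(m^2 - 7*m + 12) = (m - 4)*(m - 3)^2*(m - 4)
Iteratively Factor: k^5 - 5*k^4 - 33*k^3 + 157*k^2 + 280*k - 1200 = (k - 5)*(k^4 - 33*k^2 - 8*k + 240) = (k - 5)^2*(k^3 + 5*k^2 - 8*k - 48) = (k - 5)^2*(k - 3)*(k^2 + 8*k + 16) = (k - 5)^2*(k - 3)*(k + 4)*(k + 4)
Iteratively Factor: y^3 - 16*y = (y - 4)*(y^2 + 4*y) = (y - 4)*(y + 4)*(y)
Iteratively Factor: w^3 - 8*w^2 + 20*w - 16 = (w - 2)*(w^2 - 6*w + 8) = (w - 4)*(w - 2)*(w - 2)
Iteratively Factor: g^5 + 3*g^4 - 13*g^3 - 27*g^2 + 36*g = (g - 1)*(g^4 + 4*g^3 - 9*g^2 - 36*g) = (g - 1)*(g + 3)*(g^3 + g^2 - 12*g) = g*(g - 1)*(g + 3)*(g^2 + g - 12) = g*(g - 1)*(g + 3)*(g + 4)*(g - 3)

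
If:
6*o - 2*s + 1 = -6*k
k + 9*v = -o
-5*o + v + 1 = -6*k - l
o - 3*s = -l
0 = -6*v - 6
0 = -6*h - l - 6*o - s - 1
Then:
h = -1343/48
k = -19/8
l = 569/8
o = 91/8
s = 55/2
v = -1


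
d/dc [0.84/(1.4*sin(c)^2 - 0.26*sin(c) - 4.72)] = (0.2184 - 2.352*sin(c))*cos(c)/(-1.4*sin(c)^2 + 0.26*sin(c) + 4.72)^2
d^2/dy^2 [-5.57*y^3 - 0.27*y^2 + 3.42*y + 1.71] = -33.42*y - 0.54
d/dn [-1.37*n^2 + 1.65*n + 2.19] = 1.65 - 2.74*n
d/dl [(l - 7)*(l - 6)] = 2*l - 13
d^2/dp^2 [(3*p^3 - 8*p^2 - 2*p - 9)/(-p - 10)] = 6*(-p^3 - 30*p^2 - 300*p + 263)/(p^3 + 30*p^2 + 300*p + 1000)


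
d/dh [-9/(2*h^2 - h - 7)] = 9*(4*h - 1)/(-2*h^2 + h + 7)^2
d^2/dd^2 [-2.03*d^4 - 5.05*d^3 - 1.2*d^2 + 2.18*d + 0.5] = -24.36*d^2 - 30.3*d - 2.4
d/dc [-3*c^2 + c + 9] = 1 - 6*c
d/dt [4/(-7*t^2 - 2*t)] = 8*(7*t + 1)/(t^2*(7*t + 2)^2)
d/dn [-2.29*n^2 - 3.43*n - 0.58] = -4.58*n - 3.43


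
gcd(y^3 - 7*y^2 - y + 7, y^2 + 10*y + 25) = 1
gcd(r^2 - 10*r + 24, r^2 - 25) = 1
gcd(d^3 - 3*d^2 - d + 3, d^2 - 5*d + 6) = d - 3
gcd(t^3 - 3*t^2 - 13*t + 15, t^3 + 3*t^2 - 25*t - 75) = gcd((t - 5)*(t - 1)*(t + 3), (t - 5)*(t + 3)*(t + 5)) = t^2 - 2*t - 15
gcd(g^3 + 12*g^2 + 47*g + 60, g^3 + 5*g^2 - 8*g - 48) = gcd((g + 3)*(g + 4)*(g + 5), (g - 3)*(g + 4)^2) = g + 4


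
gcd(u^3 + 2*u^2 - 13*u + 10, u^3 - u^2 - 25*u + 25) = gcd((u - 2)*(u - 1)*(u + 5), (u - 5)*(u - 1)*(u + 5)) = u^2 + 4*u - 5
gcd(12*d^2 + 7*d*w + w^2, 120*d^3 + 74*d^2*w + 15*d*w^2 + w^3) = 4*d + w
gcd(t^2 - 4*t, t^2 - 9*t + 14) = 1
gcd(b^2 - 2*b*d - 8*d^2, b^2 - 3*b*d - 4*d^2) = b - 4*d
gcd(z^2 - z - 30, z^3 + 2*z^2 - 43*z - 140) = z + 5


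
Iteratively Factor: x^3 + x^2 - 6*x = (x - 2)*(x^2 + 3*x) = x*(x - 2)*(x + 3)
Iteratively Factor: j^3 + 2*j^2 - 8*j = (j)*(j^2 + 2*j - 8) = j*(j - 2)*(j + 4)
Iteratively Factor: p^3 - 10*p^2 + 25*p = (p - 5)*(p^2 - 5*p) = (p - 5)^2*(p)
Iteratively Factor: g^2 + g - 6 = (g - 2)*(g + 3)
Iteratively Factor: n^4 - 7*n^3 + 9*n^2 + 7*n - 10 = (n - 2)*(n^3 - 5*n^2 - n + 5) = (n - 2)*(n - 1)*(n^2 - 4*n - 5) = (n - 2)*(n - 1)*(n + 1)*(n - 5)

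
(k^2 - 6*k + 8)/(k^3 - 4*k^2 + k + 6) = (k - 4)/(k^2 - 2*k - 3)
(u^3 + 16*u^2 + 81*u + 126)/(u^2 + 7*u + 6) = (u^2 + 10*u + 21)/(u + 1)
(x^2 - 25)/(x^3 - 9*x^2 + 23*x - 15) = (x + 5)/(x^2 - 4*x + 3)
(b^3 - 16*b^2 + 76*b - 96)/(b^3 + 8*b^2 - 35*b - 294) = (b^2 - 10*b + 16)/(b^2 + 14*b + 49)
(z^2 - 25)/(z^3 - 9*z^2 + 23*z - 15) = (z + 5)/(z^2 - 4*z + 3)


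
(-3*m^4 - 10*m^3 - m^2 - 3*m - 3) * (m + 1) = -3*m^5 - 13*m^4 - 11*m^3 - 4*m^2 - 6*m - 3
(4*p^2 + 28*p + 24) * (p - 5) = 4*p^3 + 8*p^2 - 116*p - 120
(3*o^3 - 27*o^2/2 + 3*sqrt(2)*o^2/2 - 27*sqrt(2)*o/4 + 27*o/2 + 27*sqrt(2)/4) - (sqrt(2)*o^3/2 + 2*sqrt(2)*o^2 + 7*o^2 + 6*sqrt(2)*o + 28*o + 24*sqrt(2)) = -sqrt(2)*o^3/2 + 3*o^3 - 41*o^2/2 - sqrt(2)*o^2/2 - 51*sqrt(2)*o/4 - 29*o/2 - 69*sqrt(2)/4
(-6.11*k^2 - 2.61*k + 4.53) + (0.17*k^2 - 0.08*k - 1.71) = -5.94*k^2 - 2.69*k + 2.82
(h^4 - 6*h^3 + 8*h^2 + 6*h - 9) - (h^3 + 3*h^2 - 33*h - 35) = h^4 - 7*h^3 + 5*h^2 + 39*h + 26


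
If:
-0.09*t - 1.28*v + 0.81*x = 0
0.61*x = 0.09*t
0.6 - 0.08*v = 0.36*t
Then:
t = 1.66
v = 0.04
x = 0.24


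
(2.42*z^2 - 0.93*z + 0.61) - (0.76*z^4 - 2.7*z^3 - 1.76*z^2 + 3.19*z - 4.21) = -0.76*z^4 + 2.7*z^3 + 4.18*z^2 - 4.12*z + 4.82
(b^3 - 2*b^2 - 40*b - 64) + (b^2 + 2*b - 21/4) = b^3 - b^2 - 38*b - 277/4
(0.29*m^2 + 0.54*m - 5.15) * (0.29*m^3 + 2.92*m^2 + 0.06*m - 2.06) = 0.0841*m^5 + 1.0034*m^4 + 0.1007*m^3 - 15.603*m^2 - 1.4214*m + 10.609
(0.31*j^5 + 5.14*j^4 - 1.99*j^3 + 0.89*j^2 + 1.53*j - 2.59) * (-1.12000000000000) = -0.3472*j^5 - 5.7568*j^4 + 2.2288*j^3 - 0.9968*j^2 - 1.7136*j + 2.9008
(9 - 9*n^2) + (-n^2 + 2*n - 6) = -10*n^2 + 2*n + 3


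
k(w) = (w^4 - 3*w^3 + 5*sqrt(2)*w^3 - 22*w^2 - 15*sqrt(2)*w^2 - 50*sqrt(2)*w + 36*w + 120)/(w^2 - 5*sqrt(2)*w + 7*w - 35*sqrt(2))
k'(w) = (-2*w - 7 + 5*sqrt(2))*(w^4 - 3*w^3 + 5*sqrt(2)*w^3 - 22*w^2 - 15*sqrt(2)*w^2 - 50*sqrt(2)*w + 36*w + 120)/(w^2 - 5*sqrt(2)*w + 7*w - 35*sqrt(2))^2 + (4*w^3 - 9*w^2 + 15*sqrt(2)*w^2 - 44*w - 30*sqrt(2)*w - 50*sqrt(2) + 36)/(w^2 - 5*sqrt(2)*w + 7*w - 35*sqrt(2)) = 2*(w^5 - 5*sqrt(2)*w^4 + 9*w^4 - 71*w^3 - 20*sqrt(2)*w^3 - 545*w^2 + 185*sqrt(2)*w^2 + 930*w + 770*sqrt(2)*w - 330*sqrt(2) + 1330)/(w^4 - 10*sqrt(2)*w^3 + 14*w^3 - 140*sqrt(2)*w^2 + 99*w^2 - 490*sqrt(2)*w + 700*w + 2450)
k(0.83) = -1.31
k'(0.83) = 1.92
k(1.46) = 0.12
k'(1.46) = 2.59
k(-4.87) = 25.30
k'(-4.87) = -18.17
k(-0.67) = -2.51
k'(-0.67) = -0.49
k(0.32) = -2.12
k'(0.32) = 1.21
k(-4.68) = 22.07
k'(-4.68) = -15.97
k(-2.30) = 1.14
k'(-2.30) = -4.21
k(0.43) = -1.97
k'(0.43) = 1.37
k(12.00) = 226.93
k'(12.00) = 23.16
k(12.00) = 226.93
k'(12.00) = 23.16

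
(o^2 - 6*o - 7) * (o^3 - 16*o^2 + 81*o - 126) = o^5 - 22*o^4 + 170*o^3 - 500*o^2 + 189*o + 882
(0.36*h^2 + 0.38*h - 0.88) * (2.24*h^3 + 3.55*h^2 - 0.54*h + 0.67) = 0.8064*h^5 + 2.1292*h^4 - 0.8166*h^3 - 3.088*h^2 + 0.7298*h - 0.5896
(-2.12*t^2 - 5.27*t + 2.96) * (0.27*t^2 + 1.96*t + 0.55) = -0.5724*t^4 - 5.5781*t^3 - 10.696*t^2 + 2.9031*t + 1.628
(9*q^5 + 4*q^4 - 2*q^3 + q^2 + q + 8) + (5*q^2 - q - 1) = 9*q^5 + 4*q^4 - 2*q^3 + 6*q^2 + 7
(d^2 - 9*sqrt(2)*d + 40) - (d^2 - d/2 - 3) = -9*sqrt(2)*d + d/2 + 43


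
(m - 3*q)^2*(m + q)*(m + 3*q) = m^4 - 2*m^3*q - 12*m^2*q^2 + 18*m*q^3 + 27*q^4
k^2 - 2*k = k*(k - 2)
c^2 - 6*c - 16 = (c - 8)*(c + 2)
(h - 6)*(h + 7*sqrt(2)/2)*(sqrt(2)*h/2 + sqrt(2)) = sqrt(2)*h^3/2 - 2*sqrt(2)*h^2 + 7*h^2/2 - 14*h - 6*sqrt(2)*h - 42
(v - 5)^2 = v^2 - 10*v + 25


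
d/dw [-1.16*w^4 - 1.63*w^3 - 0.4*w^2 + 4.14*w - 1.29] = -4.64*w^3 - 4.89*w^2 - 0.8*w + 4.14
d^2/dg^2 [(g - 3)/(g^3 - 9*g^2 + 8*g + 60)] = 2*((g - 3)*(3*g^2 - 18*g + 8)^2 + (-3*g^2 + 18*g - 3*(g - 3)^2 - 8)*(g^3 - 9*g^2 + 8*g + 60))/(g^3 - 9*g^2 + 8*g + 60)^3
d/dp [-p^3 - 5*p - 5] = -3*p^2 - 5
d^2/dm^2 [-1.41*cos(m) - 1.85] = 1.41*cos(m)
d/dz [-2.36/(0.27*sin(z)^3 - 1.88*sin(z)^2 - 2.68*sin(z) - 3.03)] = (1.9116*sin(z)^2 - 8.8736*sin(z) - 6.3248)*cos(z)/(-0.27*sin(z)^3 + 1.88*sin(z)^2 + 2.68*sin(z) + 3.03)^2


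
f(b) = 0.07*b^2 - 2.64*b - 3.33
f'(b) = 0.14*b - 2.64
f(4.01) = -12.79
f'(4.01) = -2.08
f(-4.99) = 11.59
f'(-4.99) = -3.34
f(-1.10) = -0.34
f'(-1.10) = -2.79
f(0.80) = -5.40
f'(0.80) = -2.53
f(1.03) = -5.97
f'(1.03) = -2.50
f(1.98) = -8.28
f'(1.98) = -2.36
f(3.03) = -10.69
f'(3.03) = -2.22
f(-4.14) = 8.80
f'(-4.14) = -3.22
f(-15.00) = 52.02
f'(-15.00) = -4.74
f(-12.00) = 38.43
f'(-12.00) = -4.32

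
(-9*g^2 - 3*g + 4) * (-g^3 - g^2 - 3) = 9*g^5 + 12*g^4 - g^3 + 23*g^2 + 9*g - 12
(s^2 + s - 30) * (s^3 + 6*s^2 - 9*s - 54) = s^5 + 7*s^4 - 33*s^3 - 243*s^2 + 216*s + 1620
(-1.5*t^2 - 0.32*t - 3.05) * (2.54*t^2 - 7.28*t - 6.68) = -3.81*t^4 + 10.1072*t^3 + 4.6026*t^2 + 24.3416*t + 20.374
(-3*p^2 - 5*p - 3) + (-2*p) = -3*p^2 - 7*p - 3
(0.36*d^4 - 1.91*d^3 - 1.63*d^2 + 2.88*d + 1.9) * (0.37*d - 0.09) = 0.1332*d^5 - 0.7391*d^4 - 0.4312*d^3 + 1.2123*d^2 + 0.4438*d - 0.171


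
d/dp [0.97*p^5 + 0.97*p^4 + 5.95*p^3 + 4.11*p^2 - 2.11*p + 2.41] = 4.85*p^4 + 3.88*p^3 + 17.85*p^2 + 8.22*p - 2.11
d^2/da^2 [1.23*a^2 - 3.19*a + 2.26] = 2.46000000000000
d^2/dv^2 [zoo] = 0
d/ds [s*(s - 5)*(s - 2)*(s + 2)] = 4*s^3 - 15*s^2 - 8*s + 20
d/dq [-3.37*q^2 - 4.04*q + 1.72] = -6.74*q - 4.04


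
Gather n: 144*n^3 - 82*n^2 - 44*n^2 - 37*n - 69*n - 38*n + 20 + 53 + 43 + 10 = 144*n^3 - 126*n^2 - 144*n + 126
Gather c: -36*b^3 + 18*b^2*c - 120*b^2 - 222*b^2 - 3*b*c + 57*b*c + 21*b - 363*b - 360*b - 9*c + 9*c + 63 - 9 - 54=-36*b^3 - 342*b^2 - 702*b + c*(18*b^2 + 54*b)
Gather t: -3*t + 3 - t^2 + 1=-t^2 - 3*t + 4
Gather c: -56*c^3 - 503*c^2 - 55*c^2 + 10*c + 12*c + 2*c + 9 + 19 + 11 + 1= -56*c^3 - 558*c^2 + 24*c + 40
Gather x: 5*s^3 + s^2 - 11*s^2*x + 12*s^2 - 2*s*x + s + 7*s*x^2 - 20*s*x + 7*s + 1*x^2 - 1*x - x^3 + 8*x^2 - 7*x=5*s^3 + 13*s^2 + 8*s - x^3 + x^2*(7*s + 9) + x*(-11*s^2 - 22*s - 8)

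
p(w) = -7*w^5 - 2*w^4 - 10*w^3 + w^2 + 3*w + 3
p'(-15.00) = -1751652.00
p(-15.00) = 5248308.00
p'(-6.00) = -44721.00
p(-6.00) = 54021.00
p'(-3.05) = -3083.97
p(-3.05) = 1961.36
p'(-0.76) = -24.01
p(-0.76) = 6.79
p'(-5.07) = -22861.66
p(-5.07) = 23444.98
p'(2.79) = -2519.41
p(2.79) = -1502.57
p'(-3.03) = -3006.05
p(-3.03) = 1900.46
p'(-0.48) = -5.85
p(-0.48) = 2.97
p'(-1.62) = -286.02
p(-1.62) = 107.61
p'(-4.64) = -16076.32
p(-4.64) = 15137.78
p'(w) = -35*w^4 - 8*w^3 - 30*w^2 + 2*w + 3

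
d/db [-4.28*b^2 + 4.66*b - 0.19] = 4.66 - 8.56*b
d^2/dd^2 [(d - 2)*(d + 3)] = 2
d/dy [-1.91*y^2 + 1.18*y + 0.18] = 1.18 - 3.82*y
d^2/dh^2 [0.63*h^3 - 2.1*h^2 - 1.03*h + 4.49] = 3.78*h - 4.2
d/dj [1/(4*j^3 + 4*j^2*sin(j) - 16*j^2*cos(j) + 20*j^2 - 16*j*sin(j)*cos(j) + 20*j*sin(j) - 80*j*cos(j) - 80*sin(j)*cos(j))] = (-4*j^2*sin(j) - j^2*cos(j) - 3*j^2 - 22*j*sin(j) + 3*j*cos(j) + 4*j*cos(2*j) - 10*j - 5*sin(j) + 2*sin(2*j) + 20*cos(j) + 20*cos(2*j))/(4*(j + 5)^2*(j + sin(j))^2*(j - 4*cos(j))^2)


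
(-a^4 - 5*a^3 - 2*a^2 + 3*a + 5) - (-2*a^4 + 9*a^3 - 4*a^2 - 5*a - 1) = a^4 - 14*a^3 + 2*a^2 + 8*a + 6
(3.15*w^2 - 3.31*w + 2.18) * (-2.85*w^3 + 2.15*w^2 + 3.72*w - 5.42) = -8.9775*w^5 + 16.206*w^4 - 1.6115*w^3 - 24.6992*w^2 + 26.0498*w - 11.8156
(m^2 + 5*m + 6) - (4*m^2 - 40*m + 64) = -3*m^2 + 45*m - 58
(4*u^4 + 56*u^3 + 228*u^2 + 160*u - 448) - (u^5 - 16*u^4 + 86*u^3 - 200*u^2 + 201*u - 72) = -u^5 + 20*u^4 - 30*u^3 + 428*u^2 - 41*u - 376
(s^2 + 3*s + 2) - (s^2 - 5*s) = 8*s + 2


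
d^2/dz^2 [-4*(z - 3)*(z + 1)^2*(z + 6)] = -48*z^2 - 120*z + 88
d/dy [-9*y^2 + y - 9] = 1 - 18*y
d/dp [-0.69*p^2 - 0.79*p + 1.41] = -1.38*p - 0.79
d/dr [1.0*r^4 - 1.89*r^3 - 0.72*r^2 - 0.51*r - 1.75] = 4.0*r^3 - 5.67*r^2 - 1.44*r - 0.51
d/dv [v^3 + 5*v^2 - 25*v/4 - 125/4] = 3*v^2 + 10*v - 25/4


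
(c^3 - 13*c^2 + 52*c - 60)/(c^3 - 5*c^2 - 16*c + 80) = (c^2 - 8*c + 12)/(c^2 - 16)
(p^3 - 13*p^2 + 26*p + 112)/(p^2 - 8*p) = p - 5 - 14/p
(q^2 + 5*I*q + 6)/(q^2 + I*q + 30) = (q - I)/(q - 5*I)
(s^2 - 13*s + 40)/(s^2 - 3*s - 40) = (s - 5)/(s + 5)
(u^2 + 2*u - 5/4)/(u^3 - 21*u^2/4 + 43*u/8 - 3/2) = 2*(2*u + 5)/(4*u^2 - 19*u + 12)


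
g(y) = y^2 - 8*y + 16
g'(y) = 2*y - 8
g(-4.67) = 75.17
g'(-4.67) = -17.34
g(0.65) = 11.22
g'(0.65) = -6.70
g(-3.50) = 56.25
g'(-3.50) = -15.00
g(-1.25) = 27.56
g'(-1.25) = -10.50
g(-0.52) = 20.43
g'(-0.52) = -9.04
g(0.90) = 9.61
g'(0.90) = -6.20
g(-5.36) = 87.61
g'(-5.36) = -18.72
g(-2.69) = 44.76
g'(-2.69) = -13.38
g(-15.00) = 361.00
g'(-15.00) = -38.00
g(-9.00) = 169.00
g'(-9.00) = -26.00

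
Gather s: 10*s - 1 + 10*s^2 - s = 10*s^2 + 9*s - 1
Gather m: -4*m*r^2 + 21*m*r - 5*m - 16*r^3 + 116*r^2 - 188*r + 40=m*(-4*r^2 + 21*r - 5) - 16*r^3 + 116*r^2 - 188*r + 40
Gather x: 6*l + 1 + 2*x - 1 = 6*l + 2*x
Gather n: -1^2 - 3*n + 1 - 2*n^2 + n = -2*n^2 - 2*n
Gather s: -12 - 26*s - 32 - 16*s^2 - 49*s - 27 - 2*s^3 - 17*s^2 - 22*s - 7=-2*s^3 - 33*s^2 - 97*s - 78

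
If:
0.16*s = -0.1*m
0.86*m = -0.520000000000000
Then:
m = -0.60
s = 0.38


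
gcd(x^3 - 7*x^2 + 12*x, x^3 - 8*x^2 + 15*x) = x^2 - 3*x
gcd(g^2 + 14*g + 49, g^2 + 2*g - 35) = g + 7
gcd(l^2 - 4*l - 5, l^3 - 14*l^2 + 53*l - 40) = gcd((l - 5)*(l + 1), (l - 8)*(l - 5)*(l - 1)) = l - 5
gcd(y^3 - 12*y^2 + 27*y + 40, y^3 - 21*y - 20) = y^2 - 4*y - 5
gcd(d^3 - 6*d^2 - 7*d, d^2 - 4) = 1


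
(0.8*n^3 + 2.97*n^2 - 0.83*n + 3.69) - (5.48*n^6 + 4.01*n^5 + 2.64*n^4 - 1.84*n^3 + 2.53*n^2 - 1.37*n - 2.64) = -5.48*n^6 - 4.01*n^5 - 2.64*n^4 + 2.64*n^3 + 0.44*n^2 + 0.54*n + 6.33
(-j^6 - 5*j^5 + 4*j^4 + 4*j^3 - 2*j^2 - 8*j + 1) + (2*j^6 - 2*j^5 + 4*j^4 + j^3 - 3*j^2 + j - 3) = j^6 - 7*j^5 + 8*j^4 + 5*j^3 - 5*j^2 - 7*j - 2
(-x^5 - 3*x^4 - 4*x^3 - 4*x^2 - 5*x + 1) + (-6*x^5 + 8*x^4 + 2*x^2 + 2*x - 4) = -7*x^5 + 5*x^4 - 4*x^3 - 2*x^2 - 3*x - 3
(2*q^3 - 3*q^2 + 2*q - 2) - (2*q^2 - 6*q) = 2*q^3 - 5*q^2 + 8*q - 2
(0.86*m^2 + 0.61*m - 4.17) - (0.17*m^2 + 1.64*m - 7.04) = 0.69*m^2 - 1.03*m + 2.87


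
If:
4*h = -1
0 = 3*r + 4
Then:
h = -1/4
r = -4/3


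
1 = 1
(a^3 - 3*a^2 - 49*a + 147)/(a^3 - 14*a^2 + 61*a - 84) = (a + 7)/(a - 4)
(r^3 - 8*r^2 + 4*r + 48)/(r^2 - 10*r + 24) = r + 2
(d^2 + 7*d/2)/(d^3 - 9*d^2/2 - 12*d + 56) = d/(d^2 - 8*d + 16)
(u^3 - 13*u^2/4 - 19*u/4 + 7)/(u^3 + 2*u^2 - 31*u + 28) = (u + 7/4)/(u + 7)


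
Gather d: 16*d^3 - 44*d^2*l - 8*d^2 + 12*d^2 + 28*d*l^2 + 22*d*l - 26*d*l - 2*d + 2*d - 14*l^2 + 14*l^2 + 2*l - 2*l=16*d^3 + d^2*(4 - 44*l) + d*(28*l^2 - 4*l)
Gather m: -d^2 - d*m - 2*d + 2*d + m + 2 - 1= -d^2 + m*(1 - d) + 1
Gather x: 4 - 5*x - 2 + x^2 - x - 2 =x^2 - 6*x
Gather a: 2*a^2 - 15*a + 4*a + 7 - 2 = 2*a^2 - 11*a + 5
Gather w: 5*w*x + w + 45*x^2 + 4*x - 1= w*(5*x + 1) + 45*x^2 + 4*x - 1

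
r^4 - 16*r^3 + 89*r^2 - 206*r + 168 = (r - 7)*(r - 4)*(r - 3)*(r - 2)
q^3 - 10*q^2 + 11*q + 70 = (q - 7)*(q - 5)*(q + 2)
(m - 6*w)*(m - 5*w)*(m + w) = m^3 - 10*m^2*w + 19*m*w^2 + 30*w^3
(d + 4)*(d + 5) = d^2 + 9*d + 20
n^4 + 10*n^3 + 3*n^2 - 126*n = n*(n - 3)*(n + 6)*(n + 7)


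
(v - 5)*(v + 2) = v^2 - 3*v - 10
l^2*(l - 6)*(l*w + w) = l^4*w - 5*l^3*w - 6*l^2*w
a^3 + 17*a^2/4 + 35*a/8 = a*(a + 7/4)*(a + 5/2)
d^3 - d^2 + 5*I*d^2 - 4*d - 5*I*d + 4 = (d - 1)*(d + I)*(d + 4*I)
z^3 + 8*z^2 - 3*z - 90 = (z - 3)*(z + 5)*(z + 6)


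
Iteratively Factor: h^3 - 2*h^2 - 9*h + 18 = (h - 2)*(h^2 - 9) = (h - 3)*(h - 2)*(h + 3)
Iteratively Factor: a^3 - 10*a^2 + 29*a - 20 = (a - 5)*(a^2 - 5*a + 4) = (a - 5)*(a - 1)*(a - 4)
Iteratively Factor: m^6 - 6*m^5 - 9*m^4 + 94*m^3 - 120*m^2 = (m - 5)*(m^5 - m^4 - 14*m^3 + 24*m^2) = m*(m - 5)*(m^4 - m^3 - 14*m^2 + 24*m) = m^2*(m - 5)*(m^3 - m^2 - 14*m + 24) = m^2*(m - 5)*(m - 3)*(m^2 + 2*m - 8) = m^2*(m - 5)*(m - 3)*(m + 4)*(m - 2)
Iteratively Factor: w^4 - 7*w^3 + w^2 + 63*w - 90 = (w - 5)*(w^3 - 2*w^2 - 9*w + 18) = (w - 5)*(w + 3)*(w^2 - 5*w + 6) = (w - 5)*(w - 2)*(w + 3)*(w - 3)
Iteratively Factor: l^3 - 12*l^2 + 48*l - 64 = (l - 4)*(l^2 - 8*l + 16) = (l - 4)^2*(l - 4)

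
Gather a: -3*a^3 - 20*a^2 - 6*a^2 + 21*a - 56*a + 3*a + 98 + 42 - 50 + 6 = -3*a^3 - 26*a^2 - 32*a + 96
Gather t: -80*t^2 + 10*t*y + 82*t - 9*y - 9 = -80*t^2 + t*(10*y + 82) - 9*y - 9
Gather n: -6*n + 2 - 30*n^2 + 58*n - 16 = -30*n^2 + 52*n - 14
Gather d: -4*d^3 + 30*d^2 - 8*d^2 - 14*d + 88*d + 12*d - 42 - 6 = -4*d^3 + 22*d^2 + 86*d - 48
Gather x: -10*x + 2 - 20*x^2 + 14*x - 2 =-20*x^2 + 4*x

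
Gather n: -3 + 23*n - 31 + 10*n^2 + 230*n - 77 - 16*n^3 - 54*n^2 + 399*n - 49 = -16*n^3 - 44*n^2 + 652*n - 160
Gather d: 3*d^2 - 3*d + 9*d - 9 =3*d^2 + 6*d - 9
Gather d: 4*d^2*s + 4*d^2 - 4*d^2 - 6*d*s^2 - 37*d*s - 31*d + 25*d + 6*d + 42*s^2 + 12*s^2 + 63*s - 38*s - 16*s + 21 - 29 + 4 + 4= 4*d^2*s + d*(-6*s^2 - 37*s) + 54*s^2 + 9*s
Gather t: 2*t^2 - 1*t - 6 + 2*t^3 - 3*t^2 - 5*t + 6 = 2*t^3 - t^2 - 6*t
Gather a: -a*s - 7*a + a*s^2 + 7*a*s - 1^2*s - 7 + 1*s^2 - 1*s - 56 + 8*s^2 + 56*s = a*(s^2 + 6*s - 7) + 9*s^2 + 54*s - 63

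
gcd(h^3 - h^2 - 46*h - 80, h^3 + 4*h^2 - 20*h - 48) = h + 2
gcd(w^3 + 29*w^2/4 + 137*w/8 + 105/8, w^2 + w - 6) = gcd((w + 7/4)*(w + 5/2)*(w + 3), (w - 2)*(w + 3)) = w + 3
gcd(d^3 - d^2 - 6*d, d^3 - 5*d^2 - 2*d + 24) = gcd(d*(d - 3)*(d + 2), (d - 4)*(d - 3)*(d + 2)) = d^2 - d - 6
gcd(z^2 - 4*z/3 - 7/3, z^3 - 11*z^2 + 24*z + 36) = z + 1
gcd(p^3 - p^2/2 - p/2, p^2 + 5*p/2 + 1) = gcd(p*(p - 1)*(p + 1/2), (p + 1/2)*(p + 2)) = p + 1/2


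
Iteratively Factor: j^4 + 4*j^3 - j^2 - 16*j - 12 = (j + 3)*(j^3 + j^2 - 4*j - 4) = (j + 2)*(j + 3)*(j^2 - j - 2) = (j + 1)*(j + 2)*(j + 3)*(j - 2)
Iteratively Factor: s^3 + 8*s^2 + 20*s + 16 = (s + 4)*(s^2 + 4*s + 4) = (s + 2)*(s + 4)*(s + 2)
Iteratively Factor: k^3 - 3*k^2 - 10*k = (k + 2)*(k^2 - 5*k) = k*(k + 2)*(k - 5)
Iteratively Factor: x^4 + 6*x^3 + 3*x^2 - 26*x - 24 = (x - 2)*(x^3 + 8*x^2 + 19*x + 12) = (x - 2)*(x + 1)*(x^2 + 7*x + 12) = (x - 2)*(x + 1)*(x + 3)*(x + 4)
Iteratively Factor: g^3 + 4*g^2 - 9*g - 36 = (g + 4)*(g^2 - 9) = (g + 3)*(g + 4)*(g - 3)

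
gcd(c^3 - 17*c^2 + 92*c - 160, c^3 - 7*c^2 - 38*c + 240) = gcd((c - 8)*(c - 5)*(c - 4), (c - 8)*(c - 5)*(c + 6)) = c^2 - 13*c + 40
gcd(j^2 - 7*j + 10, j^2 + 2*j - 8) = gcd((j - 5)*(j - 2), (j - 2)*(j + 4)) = j - 2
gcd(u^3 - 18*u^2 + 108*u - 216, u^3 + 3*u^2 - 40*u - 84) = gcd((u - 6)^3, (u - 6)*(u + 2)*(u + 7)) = u - 6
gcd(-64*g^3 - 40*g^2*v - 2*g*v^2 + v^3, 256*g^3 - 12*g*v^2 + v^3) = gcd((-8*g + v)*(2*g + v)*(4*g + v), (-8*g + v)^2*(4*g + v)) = -32*g^2 - 4*g*v + v^2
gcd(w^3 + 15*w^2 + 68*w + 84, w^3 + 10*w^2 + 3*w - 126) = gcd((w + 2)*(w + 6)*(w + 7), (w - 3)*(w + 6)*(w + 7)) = w^2 + 13*w + 42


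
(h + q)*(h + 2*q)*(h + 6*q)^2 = h^4 + 15*h^3*q + 74*h^2*q^2 + 132*h*q^3 + 72*q^4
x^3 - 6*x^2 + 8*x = x*(x - 4)*(x - 2)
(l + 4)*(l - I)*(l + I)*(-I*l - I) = -I*l^4 - 5*I*l^3 - 5*I*l^2 - 5*I*l - 4*I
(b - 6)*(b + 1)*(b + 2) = b^3 - 3*b^2 - 16*b - 12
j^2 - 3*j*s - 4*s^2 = (j - 4*s)*(j + s)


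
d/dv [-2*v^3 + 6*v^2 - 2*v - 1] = -6*v^2 + 12*v - 2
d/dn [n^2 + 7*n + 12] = 2*n + 7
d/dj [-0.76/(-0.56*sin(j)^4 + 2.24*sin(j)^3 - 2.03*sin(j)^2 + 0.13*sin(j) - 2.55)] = (-1.7024*sin(j)^3 + 5.1072*sin(j)^2 - 3.0856*sin(j) + 0.0988)*cos(j)/(0.56*sin(j)^4 - 2.24*sin(j)^3 + 2.03*sin(j)^2 - 0.13*sin(j) + 2.55)^2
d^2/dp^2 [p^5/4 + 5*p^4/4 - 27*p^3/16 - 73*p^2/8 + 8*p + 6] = 5*p^3 + 15*p^2 - 81*p/8 - 73/4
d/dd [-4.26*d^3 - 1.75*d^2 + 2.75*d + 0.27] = -12.78*d^2 - 3.5*d + 2.75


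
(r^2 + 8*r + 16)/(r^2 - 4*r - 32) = (r + 4)/(r - 8)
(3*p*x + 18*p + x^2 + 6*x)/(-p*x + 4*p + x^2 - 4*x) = (3*p*x + 18*p + x^2 + 6*x)/(-p*x + 4*p + x^2 - 4*x)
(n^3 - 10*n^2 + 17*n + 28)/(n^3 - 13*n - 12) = (n - 7)/(n + 3)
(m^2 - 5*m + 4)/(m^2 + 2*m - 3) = (m - 4)/(m + 3)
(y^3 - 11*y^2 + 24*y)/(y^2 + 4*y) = (y^2 - 11*y + 24)/(y + 4)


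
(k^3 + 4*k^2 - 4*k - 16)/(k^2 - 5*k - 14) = (k^2 + 2*k - 8)/(k - 7)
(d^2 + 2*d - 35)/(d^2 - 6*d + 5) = (d + 7)/(d - 1)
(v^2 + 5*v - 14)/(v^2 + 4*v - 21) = (v - 2)/(v - 3)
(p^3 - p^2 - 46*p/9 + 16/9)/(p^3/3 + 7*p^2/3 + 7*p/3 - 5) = (9*p^3 - 9*p^2 - 46*p + 16)/(3*(p^3 + 7*p^2 + 7*p - 15))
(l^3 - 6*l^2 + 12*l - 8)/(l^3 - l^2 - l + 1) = (l^3 - 6*l^2 + 12*l - 8)/(l^3 - l^2 - l + 1)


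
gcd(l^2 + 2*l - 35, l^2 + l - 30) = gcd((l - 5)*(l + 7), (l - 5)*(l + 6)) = l - 5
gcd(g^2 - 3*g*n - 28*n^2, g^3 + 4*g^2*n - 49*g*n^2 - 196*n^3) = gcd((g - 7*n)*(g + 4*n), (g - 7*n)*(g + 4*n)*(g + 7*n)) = g^2 - 3*g*n - 28*n^2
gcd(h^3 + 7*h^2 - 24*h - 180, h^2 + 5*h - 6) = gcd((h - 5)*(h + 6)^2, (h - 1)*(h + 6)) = h + 6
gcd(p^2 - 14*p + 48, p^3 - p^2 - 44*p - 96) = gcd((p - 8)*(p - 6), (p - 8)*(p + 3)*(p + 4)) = p - 8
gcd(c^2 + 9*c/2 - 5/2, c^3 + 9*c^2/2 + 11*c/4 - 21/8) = c - 1/2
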